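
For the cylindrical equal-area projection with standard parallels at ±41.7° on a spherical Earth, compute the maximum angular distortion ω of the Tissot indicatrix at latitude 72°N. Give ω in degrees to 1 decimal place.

90.1°

For cylindrical equal-area with standard parallel φ₀, h = cos φ / cos φ₀ and k = cos φ₀ / cos φ, so h·k = 1.
At 72°: h = 0.4139, k = 2.416; principal scales a = 2.416, b = 0.4139.
sin(ω/2) = (a − b)/(a + b) = 2.002/2.830 = 0.7075, so ω = 2 arcsin(0.7075) ≈ 90.1°.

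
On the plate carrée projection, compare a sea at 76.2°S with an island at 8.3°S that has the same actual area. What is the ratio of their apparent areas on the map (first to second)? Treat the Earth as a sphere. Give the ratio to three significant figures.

4.15

Plate carrée maps x = Rλ, y = Rφ. The meridian scale is h = 1 and the parallel scale is k = 1/cos φ = sec φ.
Areal scale at 76.2°: h·k = 1.000 × 4.192 = 4.192.
Areal scale at 8.3°: h·k = 1.000 × 1.011 = 1.011.
Ratio = 4.192/1.011 ≈ 4.15.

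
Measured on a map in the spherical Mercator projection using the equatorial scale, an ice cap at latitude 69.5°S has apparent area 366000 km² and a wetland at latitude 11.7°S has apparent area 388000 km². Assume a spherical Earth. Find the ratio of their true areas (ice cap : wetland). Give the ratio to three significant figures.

0.121

Since Mercator area scale is 1/cos²φ, the true area equals the apparent area multiplied by cos²φ.
True area of ice cap: 366000 × cos²(69.5°) = 366000 × 0.1226 = 44890 km².
True area of wetland: 388000 × cos²(11.7°) = 388000 × 0.9589 = 372000 km².
Ratio = 44890 / 372000 ≈ 0.121.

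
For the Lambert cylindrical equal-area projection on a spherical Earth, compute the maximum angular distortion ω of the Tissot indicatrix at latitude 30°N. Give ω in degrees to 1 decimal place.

16.4°

The Lambert cylindrical equal-area projection is the cylindrical equal-area projection with its standard parallel at the equator (φ₀ = 0). Cylindrical equal-area (φ₀ = 0°): h = cos φ / cos 0° along meridians, k = cos 0° / cos φ along parallels; h·k = 1.
At 30°: h = 0.8660, k = 1.155; principal scales a = 1.155, b = 0.8660.
sin(ω/2) = (a − b)/(a + b) = 0.2887/2.021 = 0.1429, so ω = 2 arcsin(0.1429) ≈ 16.4°.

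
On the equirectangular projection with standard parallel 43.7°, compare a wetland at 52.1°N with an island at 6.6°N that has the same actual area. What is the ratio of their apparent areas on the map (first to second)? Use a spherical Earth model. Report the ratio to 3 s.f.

With standard parallel φ₀ = 43.7°, the equirectangular projection gives x = Rλ cos φ₀, y = Rφ, so h = 1 and k = cos 43.7° / cos φ.
Areal scale at 52.1°: h·k = 1.000 × 1.177 = 1.177.
Areal scale at 6.6°: h·k = 1.000 × 0.7278 = 0.7278.
Ratio = 1.177/0.7278 ≈ 1.62.

1.62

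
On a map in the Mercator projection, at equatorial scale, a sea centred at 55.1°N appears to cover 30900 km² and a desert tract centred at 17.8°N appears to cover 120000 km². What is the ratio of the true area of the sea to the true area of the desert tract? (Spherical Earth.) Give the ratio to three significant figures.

On Mercator the areal scale is sec²φ, so true area = apparent × cos²φ.
True area of sea: 30900 × cos²(55.1°) = 30900 × 0.3274 = 10120 km².
True area of desert tract: 120000 × cos²(17.8°) = 120000 × 0.9066 = 108800 km².
Ratio = 10120 / 108800 ≈ 0.0930.

0.0930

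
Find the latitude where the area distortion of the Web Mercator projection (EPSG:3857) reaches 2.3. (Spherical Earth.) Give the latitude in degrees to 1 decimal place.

48.7°

Mercator areal scale is sec²φ.
sec²φ = 2.3  ⇒  cos²φ = 0.4348  ⇒  cos φ = 0.6594.
φ = arccos(0.6594) ≈ 48.7°.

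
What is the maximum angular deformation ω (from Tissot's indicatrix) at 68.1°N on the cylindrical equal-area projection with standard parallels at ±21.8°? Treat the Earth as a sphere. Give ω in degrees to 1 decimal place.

For cylindrical equal-area with standard parallel φ₀, h = cos φ / cos φ₀ and k = cos φ₀ / cos φ, so h·k = 1.
At 68.1°: h = 0.4017, k = 2.489; principal scales a = 2.489, b = 0.4017.
sin(ω/2) = (a − b)/(a + b) = 2.088/2.891 = 0.7221, so ω = 2 arcsin(0.7221) ≈ 92.5°.

92.5°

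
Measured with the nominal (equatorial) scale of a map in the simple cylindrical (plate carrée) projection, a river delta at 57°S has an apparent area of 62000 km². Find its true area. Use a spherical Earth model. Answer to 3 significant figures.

Plate carrée maps x = Rλ, y = Rφ. The meridian scale is h = 1 and the parallel scale is k = 1/cos φ = sec φ.
Areal scale = h·k = 1 × sec φ; at 57°, h = 1.000, k = 1.836, so h·k = 1.836.
True area = apparent / (areal scale) = 62000 / 1.836 ≈ 33800 km².

33800 km²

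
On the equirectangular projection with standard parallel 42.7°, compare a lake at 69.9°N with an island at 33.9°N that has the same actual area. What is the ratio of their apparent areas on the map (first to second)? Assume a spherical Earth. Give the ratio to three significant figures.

In the equirectangular projection with standard parallel φ₀ = 42.7° (x = Rλ cos φ₀, y = Rφ), meridians are true-scale (h = 1) and the parallel scale is k = cos φ₀ / cos φ.
Areal scale at 69.9°: h·k = 1.000 × 2.138 = 2.138.
Areal scale at 33.9°: h·k = 1.000 × 0.8854 = 0.8854.
Ratio = 2.138/0.8854 ≈ 2.42.

2.42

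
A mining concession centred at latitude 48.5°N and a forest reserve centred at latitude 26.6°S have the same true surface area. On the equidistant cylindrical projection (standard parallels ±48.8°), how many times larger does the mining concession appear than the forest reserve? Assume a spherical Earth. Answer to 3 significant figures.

1.35

In the equirectangular projection with standard parallel φ₀ = 48.8° (x = Rλ cos φ₀, y = Rφ), meridians are true-scale (h = 1) and the parallel scale is k = cos φ₀ / cos φ.
Areal scale at 48.5°: h·k = 1.000 × 0.9941 = 0.9941.
Areal scale at 26.6°: h·k = 1.000 × 0.7367 = 0.7367.
Ratio = 0.9941/0.7367 ≈ 1.35.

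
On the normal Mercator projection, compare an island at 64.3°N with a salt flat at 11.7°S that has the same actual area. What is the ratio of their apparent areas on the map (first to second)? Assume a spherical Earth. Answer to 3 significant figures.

5.10

Mercator is conformal with k = sec φ, so areal scale = k² = sec²φ.
At 64.3°: sec²(64.3°) = 1/0.4337² = 5.317.
At 11.7°: sec²(11.7°) = 1/0.9792² = 1.043.
Ratio = 5.317/1.043 = cos²(11.7°)/cos²(64.3°) ≈ 5.10.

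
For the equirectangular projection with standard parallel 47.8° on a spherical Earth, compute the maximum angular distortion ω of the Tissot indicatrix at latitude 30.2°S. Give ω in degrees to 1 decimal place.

The equidistant cylindrical projection with φ₀ = 47.8° has h = 1 (meridians true) and k = cos φ₀ / cos φ along parallels.
At 30.2°: h = 1.000, k = 0.7772; principal scales a = 1.000, b = 0.7772.
sin(ω/2) = (a − b)/(a + b) = 0.2228/1.777 = 0.1254, so ω = 2 arcsin(0.1254) ≈ 14.4°.

14.4°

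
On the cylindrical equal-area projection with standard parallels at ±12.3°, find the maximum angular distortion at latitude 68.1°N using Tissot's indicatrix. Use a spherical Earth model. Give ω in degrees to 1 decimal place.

96.4°

For cylindrical equal-area with standard parallel φ₀, h = cos φ / cos φ₀ and k = cos φ₀ / cos φ, so h·k = 1.
At 68.1°: h = 0.3818, k = 2.620; principal scales a = 2.620, b = 0.3818.
sin(ω/2) = (a − b)/(a + b) = 2.238/3.001 = 0.7456, so ω = 2 arcsin(0.7456) ≈ 96.4°.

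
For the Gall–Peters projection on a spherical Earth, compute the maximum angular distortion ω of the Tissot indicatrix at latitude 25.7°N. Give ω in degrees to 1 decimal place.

The Gall–Peters projection is cylindrical equal-area with φ₀ = 45°. For cylindrical equal-area with standard parallel φ₀, h = cos φ / cos φ₀ and k = cos φ₀ / cos φ, so h·k = 1.
At 25.7°: h = 1.274, k = 0.7847; principal scales a = 1.274, b = 0.7847.
sin(ω/2) = (a − b)/(a + b) = 0.4896/2.059 = 0.2378, so ω = 2 arcsin(0.2378) ≈ 27.5°.

27.5°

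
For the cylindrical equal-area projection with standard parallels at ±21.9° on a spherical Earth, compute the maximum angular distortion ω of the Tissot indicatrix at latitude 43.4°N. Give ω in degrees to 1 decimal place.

27.7°

Cylindrical equal-area (φ₀ = 21.9°): h = cos φ / cos 21.9° along meridians, k = cos 21.9° / cos φ along parallels; h·k = 1.
At 43.4°: h = 0.7831, k = 1.277; principal scales a = 1.277, b = 0.7831.
sin(ω/2) = (a − b)/(a + b) = 0.4939/2.060 = 0.2398, so ω = 2 arcsin(0.2398) ≈ 27.7°.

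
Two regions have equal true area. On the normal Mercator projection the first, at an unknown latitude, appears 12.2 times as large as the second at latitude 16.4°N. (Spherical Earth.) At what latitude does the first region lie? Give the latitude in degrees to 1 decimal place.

On Mercator, (apparent₁)/(apparent₂) = sec²φ₁ / sec²φ₂ when true areas are equal.
cos²φ₂ / cos²φ₁ = 12.2  ⇒  cos φ₁ = cos 16.4° / √12.2 = 0.9593/3.493 = 0.2747.
φ₁ = arccos(0.2747) ≈ 74.1°.

74.1°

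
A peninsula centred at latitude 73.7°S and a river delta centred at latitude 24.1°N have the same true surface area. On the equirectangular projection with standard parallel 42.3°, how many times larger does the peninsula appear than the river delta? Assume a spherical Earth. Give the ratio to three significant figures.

3.25

In the equirectangular projection with standard parallel φ₀ = 42.3° (x = Rλ cos φ₀, y = Rφ), meridians are true-scale (h = 1) and the parallel scale is k = cos φ₀ / cos φ.
Areal scale at 73.7°: h·k = 1.000 × 2.635 = 2.635.
Areal scale at 24.1°: h·k = 1.000 × 0.8103 = 0.8103.
Ratio = 2.635/0.8103 ≈ 3.25.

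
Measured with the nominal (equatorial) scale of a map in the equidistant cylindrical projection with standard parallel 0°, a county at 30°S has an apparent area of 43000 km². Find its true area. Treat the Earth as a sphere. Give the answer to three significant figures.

37200 km²

For the equirectangular projection with φ₀ = 0 (plate carrée), h = 1 along meridians and k = sec φ along parallels.
Areal scale = h·k = 1 × sec φ; at 30°, h = 1.000, k = 1.155, so h·k = 1.155.
True area = apparent / (areal scale) = 43000 / 1.155 ≈ 37200 km².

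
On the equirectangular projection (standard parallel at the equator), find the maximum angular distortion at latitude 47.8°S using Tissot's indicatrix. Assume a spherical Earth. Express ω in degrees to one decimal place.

22.6°

For the equirectangular projection with φ₀ = 0 (plate carrée), h = 1 along meridians and k = sec φ along parallels.
At 47.8°: h = 1.000, k = 1.489; principal scales a = 1.489, b = 1.000.
sin(ω/2) = (a − b)/(a + b) = 0.4887/2.489 = 0.1964, so ω = 2 arcsin(0.1964) ≈ 22.6°.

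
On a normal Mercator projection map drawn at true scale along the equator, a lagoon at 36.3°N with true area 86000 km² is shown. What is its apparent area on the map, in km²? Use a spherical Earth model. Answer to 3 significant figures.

For Mercator, h = k = sec φ (a conformal cylindrical projection has a single point scale, 1/cos φ).
Areal scale = k² = sec²φ = 1/cos²(36.3°) = 1/0.8059² = 1.540.
Apparent area = 86000 × 1.540 ≈ 132000 km².

132000 km²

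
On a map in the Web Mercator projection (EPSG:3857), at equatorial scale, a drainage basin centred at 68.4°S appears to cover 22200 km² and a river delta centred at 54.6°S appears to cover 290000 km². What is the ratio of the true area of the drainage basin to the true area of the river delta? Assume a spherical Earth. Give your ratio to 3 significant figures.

Since Mercator area scale is 1/cos²φ, the true area equals the apparent area multiplied by cos²φ.
True area of drainage basin: 22200 × cos²(68.4°) = 22200 × 0.1355 = 3008 km².
True area of river delta: 290000 × cos²(54.6°) = 290000 × 0.3356 = 97310 km².
Ratio = 3008 / 97310 ≈ 0.0309.

0.0309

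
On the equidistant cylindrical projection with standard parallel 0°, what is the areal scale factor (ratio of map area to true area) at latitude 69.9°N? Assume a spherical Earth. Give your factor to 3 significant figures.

In the plate carrée (x = Rλ, y = Rφ), meridians are true-scale (h = 1) and parallels are stretched by k = sec φ.
Areal scale = h·k = 1 × sec φ; at 69.9°, h = 1.000, k = 2.910, so h·k = 2.910.

2.91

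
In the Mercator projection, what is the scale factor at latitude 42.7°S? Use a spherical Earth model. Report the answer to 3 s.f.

1.36

The Mercator projection is conformal; its linear scale factor is the same in every direction and equals sec φ = 1/cos φ.
k = 1/cos 42.7° = 1/0.7349 = 1.361.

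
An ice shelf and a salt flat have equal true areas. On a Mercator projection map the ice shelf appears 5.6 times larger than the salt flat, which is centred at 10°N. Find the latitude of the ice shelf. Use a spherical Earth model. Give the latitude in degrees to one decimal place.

Mercator areal scale is sec²φ, so apparent-area ratio = sec²φ₁ / sec²φ₂ = cos²φ₂ / cos²φ₁.
cos²φ₂ / cos²φ₁ = 5.6  ⇒  cos φ₁ = cos 10° / √5.6 = 0.9848/2.366 = 0.4162.
φ₁ = arccos(0.4162) ≈ 65.4°.

65.4°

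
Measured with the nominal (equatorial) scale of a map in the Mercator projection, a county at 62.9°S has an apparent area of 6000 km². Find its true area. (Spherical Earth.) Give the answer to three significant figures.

1250 km²

The Mercator projection is conformal; its linear scale factor is the same in every direction and equals sec φ = 1/cos φ.
Areal scale = k² = sec²φ = 1/cos²(62.9°) = 1/0.4555² = 4.819.
True area = apparent / (areal scale) = 6000 / 4.819 ≈ 1250 km².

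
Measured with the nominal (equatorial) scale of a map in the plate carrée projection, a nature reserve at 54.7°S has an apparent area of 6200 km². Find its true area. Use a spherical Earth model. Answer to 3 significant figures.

3580 km²

In the plate carrée (x = Rλ, y = Rφ), meridians are true-scale (h = 1) and parallels are stretched by k = sec φ.
Areal scale = h·k = 1 × sec φ; at 54.7°, h = 1.000, k = 1.731, so h·k = 1.731.
True area = apparent / (areal scale) = 6200 / 1.731 ≈ 3580 km².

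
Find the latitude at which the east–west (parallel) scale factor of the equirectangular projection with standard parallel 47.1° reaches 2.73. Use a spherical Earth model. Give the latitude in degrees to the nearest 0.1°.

75.6°

With standard parallel φ₀ = 47.1°, the equirectangular projection gives x = Rλ cos φ₀, y = Rφ, so h = 1 and k = cos 47.1° / cos φ.
k = cos φ₀ / cos φ = 2.73  ⇒  cos φ = cos 47.1° / 2.73 = 0.2493.
φ = arccos(0.2493) ≈ 75.6°.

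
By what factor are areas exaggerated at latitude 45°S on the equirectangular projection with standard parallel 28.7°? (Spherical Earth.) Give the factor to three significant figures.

With standard parallel φ₀ = 28.7°, the equirectangular projection gives x = Rλ cos φ₀, y = Rφ, so h = 1 and k = cos 28.7° / cos φ.
Areal scale = h·k = 1 × cos φ₀ / cos φ; at 45°, h = 1.000, k = 1.240, so h·k = 1.240.

1.24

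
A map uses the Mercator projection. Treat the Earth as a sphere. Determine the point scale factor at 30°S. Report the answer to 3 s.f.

Mercator is conformal, so the point scale is isotropic: h = k = sec φ = 1/cos φ.
k = 1/cos 30° = 1/0.8660 = 1.155.

1.15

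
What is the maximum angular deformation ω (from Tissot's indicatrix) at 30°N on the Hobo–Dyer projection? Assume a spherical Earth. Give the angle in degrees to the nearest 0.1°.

The Hobo–Dyer projection is cylindrical equal-area with φ₀ = 37.5°. A cylindrical equal-area projection with standard parallel φ₀ has meridian scale h = cos φ / cos φ₀ and parallel scale k = cos φ₀ / cos φ (so areas are preserved, h·k = 1).
At 30°: h = 1.092, k = 0.9161; principal scales a = 1.092, b = 0.9161.
sin(ω/2) = (a − b)/(a + b) = 0.1755/2.008 = 0.08742, so ω = 2 arcsin(0.08742) ≈ 10.0°.

10.0°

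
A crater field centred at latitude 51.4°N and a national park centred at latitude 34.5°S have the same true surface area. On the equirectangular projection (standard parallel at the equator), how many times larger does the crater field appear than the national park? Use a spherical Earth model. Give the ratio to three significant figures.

1.32

For the equirectangular projection with φ₀ = 0 (plate carrée), h = 1 along meridians and k = sec φ along parallels.
Areal scale at 51.4°: h·k = 1.000 × 1.603 = 1.603.
Areal scale at 34.5°: h·k = 1.000 × 1.213 = 1.213.
Ratio = 1.603/1.213 ≈ 1.32.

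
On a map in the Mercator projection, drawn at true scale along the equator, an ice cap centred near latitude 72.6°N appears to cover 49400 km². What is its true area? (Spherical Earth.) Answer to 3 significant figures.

The Mercator projection is conformal; its linear scale factor is the same in every direction and equals sec φ = 1/cos φ.
Areal scale = k² = sec²φ = 1/cos²(72.6°) = 1/0.2990² = 11.18.
True area = apparent / (areal scale) = 49400 / 11.18 ≈ 4420 km².

4420 km²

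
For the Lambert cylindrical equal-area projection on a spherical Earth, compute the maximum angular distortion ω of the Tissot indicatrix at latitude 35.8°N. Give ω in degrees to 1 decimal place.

23.8°

The Lambert cylindrical equal-area projection is the cylindrical equal-area projection with its standard parallel at the equator (φ₀ = 0). For cylindrical equal-area with standard parallel φ₀, h = cos φ / cos φ₀ and k = cos φ₀ / cos φ, so h·k = 1.
At 35.8°: h = 0.8111, k = 1.233; principal scales a = 1.233, b = 0.8111.
sin(ω/2) = (a − b)/(a + b) = 0.4219/2.044 = 0.2064, so ω = 2 arcsin(0.2064) ≈ 23.8°.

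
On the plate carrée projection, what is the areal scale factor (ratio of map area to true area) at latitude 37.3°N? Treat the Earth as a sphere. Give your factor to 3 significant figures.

In the plate carrée (x = Rλ, y = Rφ), meridians are true-scale (h = 1) and parallels are stretched by k = sec φ.
Areal scale = h·k = 1 × sec φ; at 37.3°, h = 1.000, k = 1.257, so h·k = 1.257.

1.26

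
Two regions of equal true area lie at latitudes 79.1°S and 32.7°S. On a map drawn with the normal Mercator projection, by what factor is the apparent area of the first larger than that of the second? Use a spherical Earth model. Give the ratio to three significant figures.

19.8

Mercator is conformal with k = sec φ, so areal scale = k² = sec²φ.
At 79.1°: sec²(79.1°) = 1/0.1891² = 27.97.
At 32.7°: sec²(32.7°) = 1/0.8415² = 1.412.
Ratio = 27.97/1.412 = cos²(32.7°)/cos²(79.1°) ≈ 19.8.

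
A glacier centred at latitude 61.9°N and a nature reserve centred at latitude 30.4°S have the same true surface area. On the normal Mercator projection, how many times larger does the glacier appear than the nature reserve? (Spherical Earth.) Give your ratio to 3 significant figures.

3.35

Mercator is conformal with k = sec φ, so areal scale = k² = sec²φ.
At 61.9°: sec²(61.9°) = 1/0.4710² = 4.508.
At 30.4°: sec²(30.4°) = 1/0.8625² = 1.344.
Ratio = 4.508/1.344 = cos²(30.4°)/cos²(61.9°) ≈ 3.35.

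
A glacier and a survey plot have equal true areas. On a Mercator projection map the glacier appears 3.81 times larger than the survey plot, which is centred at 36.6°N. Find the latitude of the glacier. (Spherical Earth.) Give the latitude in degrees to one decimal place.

65.7°

For equal true areas on Mercator, apparent areas scale as sec²φ, so the ratio is cos²φ₂ / cos²φ₁.
cos²φ₂ / cos²φ₁ = 3.81  ⇒  cos φ₁ = cos 36.6° / √3.81 = 0.8028/1.952 = 0.4113.
φ₁ = arccos(0.4113) ≈ 65.7°.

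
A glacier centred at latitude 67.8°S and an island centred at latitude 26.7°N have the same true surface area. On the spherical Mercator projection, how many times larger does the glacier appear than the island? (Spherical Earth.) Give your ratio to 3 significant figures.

Mercator areal scale is sec²φ.
At 67.8°: sec²(67.8°) = 1/0.3778² = 7.005.
At 26.7°: sec²(26.7°) = 1/0.8934² = 1.253.
Ratio = 7.005/1.253 = cos²(26.7°)/cos²(67.8°) ≈ 5.59.

5.59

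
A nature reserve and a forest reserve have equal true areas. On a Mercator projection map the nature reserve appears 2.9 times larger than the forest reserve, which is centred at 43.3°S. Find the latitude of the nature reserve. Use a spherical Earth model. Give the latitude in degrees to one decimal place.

On Mercator, (apparent₁)/(apparent₂) = sec²φ₁ / sec²φ₂ when true areas are equal.
cos²φ₂ / cos²φ₁ = 2.9  ⇒  cos φ₁ = cos 43.3° / √2.9 = 0.7278/1.703 = 0.4274.
φ₁ = arccos(0.4274) ≈ 64.7°.

64.7°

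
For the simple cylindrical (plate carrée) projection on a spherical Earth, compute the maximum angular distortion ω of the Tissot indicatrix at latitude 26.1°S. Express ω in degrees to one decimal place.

6.2°

In the plate carrée (x = Rλ, y = Rφ), meridians are true-scale (h = 1) and parallels are stretched by k = sec φ.
At 26.1°: h = 1.000, k = 1.114; principal scales a = 1.114, b = 1.000.
sin(ω/2) = (a − b)/(a + b) = 0.1136/2.114 = 0.05373, so ω = 2 arcsin(0.05373) ≈ 6.2°.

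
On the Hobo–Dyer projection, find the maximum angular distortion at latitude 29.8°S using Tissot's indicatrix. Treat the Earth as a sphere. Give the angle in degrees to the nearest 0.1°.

Hobo–Dyer is a cylindrical equal-area projection with standard parallels at ±37.5°. A cylindrical equal-area projection with standard parallel φ₀ has meridian scale h = cos φ / cos φ₀ and parallel scale k = cos φ₀ / cos φ (so areas are preserved, h·k = 1).
At 29.8°: h = 1.094, k = 0.9142; principal scales a = 1.094, b = 0.9142.
sin(ω/2) = (a − b)/(a + b) = 0.1795/2.008 = 0.08941, so ω = 2 arcsin(0.08941) ≈ 10.3°.

10.3°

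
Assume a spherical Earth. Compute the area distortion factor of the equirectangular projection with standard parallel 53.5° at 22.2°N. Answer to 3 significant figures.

0.642

The equidistant cylindrical projection with φ₀ = 53.5° has h = 1 (meridians true) and k = cos φ₀ / cos φ along parallels.
Areal scale = h·k = 1 × cos φ₀ / cos φ; at 22.2°, h = 1.000, k = 0.6424, so h·k = 0.6424.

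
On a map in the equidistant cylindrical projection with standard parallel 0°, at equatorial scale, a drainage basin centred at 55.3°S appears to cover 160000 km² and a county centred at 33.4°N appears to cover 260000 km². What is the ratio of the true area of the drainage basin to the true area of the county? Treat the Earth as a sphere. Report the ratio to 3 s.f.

On the plate carrée, areal scale = h·k = 1 × sec φ, so true area = apparent × cos φ.
True area of drainage basin: 160000 × cos(55.3°) = 160000 × 0.5693 = 91080 km².
True area of county: 260000 × cos(33.4°) = 260000 × 0.8348 = 217100 km².
Ratio = 91080 / 217100 ≈ 0.420.

0.420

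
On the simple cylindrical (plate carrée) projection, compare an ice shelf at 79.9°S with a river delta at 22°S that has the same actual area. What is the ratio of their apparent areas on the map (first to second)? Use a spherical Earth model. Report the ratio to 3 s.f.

5.29

In the plate carrée (x = Rλ, y = Rφ), meridians are true-scale (h = 1) and parallels are stretched by k = sec φ.
Areal scale at 79.9°: h·k = 1.000 × 5.702 = 5.702.
Areal scale at 22°: h·k = 1.000 × 1.079 = 1.079.
Ratio = 5.702/1.079 ≈ 5.29.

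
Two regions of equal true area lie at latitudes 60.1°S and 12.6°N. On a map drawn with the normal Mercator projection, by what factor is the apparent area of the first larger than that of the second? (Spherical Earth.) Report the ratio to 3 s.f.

3.83

Mercator is conformal with k = sec φ, so areal scale = k² = sec²φ.
At 60.1°: sec²(60.1°) = 1/0.4985² = 4.024.
At 12.6°: sec²(12.6°) = 1/0.9759² = 1.050.
Ratio = 4.024/1.050 = cos²(12.6°)/cos²(60.1°) ≈ 3.83.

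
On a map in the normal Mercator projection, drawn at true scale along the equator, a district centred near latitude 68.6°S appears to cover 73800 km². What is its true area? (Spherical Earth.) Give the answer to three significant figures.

9830 km²

Mercator is conformal, so the point scale is isotropic: h = k = sec φ = 1/cos φ.
Areal scale = k² = sec²φ = 1/cos²(68.6°) = 1/0.3649² = 7.511.
True area = apparent / (areal scale) = 73800 / 7.511 ≈ 9830 km².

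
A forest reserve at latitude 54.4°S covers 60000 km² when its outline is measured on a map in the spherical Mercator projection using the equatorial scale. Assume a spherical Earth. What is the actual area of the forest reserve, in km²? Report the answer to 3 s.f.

For Mercator, h = k = sec φ (a conformal cylindrical projection has a single point scale, 1/cos φ).
Areal scale = k² = sec²φ = 1/cos²(54.4°) = 1/0.5821² = 2.951.
True area = apparent / (areal scale) = 60000 / 2.951 ≈ 20300 km².

20300 km²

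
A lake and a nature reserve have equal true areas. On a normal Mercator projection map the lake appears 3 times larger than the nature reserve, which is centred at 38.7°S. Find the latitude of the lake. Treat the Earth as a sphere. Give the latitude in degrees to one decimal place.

On Mercator, (apparent₁)/(apparent₂) = sec²φ₁ / sec²φ₂ when true areas are equal.
cos²φ₂ / cos²φ₁ = 3  ⇒  cos φ₁ = cos 38.7° / √3 = 0.7804/1.732 = 0.4506.
φ₁ = arccos(0.4506) ≈ 63.2°.

63.2°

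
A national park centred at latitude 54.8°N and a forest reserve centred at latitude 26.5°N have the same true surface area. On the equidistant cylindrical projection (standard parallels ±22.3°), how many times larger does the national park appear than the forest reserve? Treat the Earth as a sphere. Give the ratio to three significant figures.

In the equirectangular projection with standard parallel φ₀ = 22.3° (x = Rλ cos φ₀, y = Rφ), meridians are true-scale (h = 1) and the parallel scale is k = cos φ₀ / cos φ.
Areal scale at 54.8°: h·k = 1.000 × 1.605 = 1.605.
Areal scale at 26.5°: h·k = 1.000 × 1.034 = 1.034.
Ratio = 1.605/1.034 ≈ 1.55.

1.55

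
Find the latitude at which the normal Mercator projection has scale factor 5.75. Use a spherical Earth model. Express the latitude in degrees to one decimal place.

80.0°

Mercator scale is k = sec φ = 1/cos φ.
1/cos φ = 5.75  ⇒  cos φ = 0.1739  ⇒  φ = arccos(0.1739) ≈ 80.0°.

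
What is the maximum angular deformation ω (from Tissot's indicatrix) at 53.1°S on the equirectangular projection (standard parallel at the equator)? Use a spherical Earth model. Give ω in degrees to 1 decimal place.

28.9°

Plate carrée maps x = Rλ, y = Rφ. The meridian scale is h = 1 and the parallel scale is k = 1/cos φ = sec φ.
At 53.1°: h = 1.000, k = 1.666; principal scales a = 1.666, b = 1.000.
sin(ω/2) = (a − b)/(a + b) = 0.6655/2.666 = 0.2497, so ω = 2 arcsin(0.2497) ≈ 28.9°.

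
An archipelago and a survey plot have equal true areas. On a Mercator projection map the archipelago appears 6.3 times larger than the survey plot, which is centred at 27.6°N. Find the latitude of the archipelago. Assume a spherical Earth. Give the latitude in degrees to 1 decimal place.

69.3°

On Mercator, (apparent₁)/(apparent₂) = sec²φ₁ / sec²φ₂ when true areas are equal.
cos²φ₂ / cos²φ₁ = 6.3  ⇒  cos φ₁ = cos 27.6° / √6.3 = 0.8862/2.510 = 0.3531.
φ₁ = arccos(0.3531) ≈ 69.3°.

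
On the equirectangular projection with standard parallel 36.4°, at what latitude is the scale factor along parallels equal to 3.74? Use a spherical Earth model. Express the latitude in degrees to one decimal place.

With standard parallel φ₀ = 36.4°, the equirectangular projection gives x = Rλ cos φ₀, y = Rφ, so h = 1 and k = cos 36.4° / cos φ.
k = cos φ₀ / cos φ = 3.74  ⇒  cos φ = cos 36.4° / 3.74 = 0.2152.
φ = arccos(0.2152) ≈ 77.6°.

77.6°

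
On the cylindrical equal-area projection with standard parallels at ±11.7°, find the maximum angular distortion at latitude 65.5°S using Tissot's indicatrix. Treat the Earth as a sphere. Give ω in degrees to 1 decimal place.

88.2°

A cylindrical equal-area projection with standard parallel φ₀ has meridian scale h = cos φ / cos φ₀ and parallel scale k = cos φ₀ / cos φ (so areas are preserved, h·k = 1).
At 65.5°: h = 0.4235, k = 2.361; principal scales a = 2.361, b = 0.4235.
sin(ω/2) = (a − b)/(a + b) = 1.938/2.785 = 0.6959, so ω = 2 arcsin(0.6959) ≈ 88.2°.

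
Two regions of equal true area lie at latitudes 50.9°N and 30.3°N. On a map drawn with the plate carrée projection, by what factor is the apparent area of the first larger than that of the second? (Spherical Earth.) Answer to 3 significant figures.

1.37

In the plate carrée (x = Rλ, y = Rφ), meridians are true-scale (h = 1) and parallels are stretched by k = sec φ.
Areal scale at 50.9°: h·k = 1.000 × 1.586 = 1.586.
Areal scale at 30.3°: h·k = 1.000 × 1.158 = 1.158.
Ratio = 1.586/1.158 ≈ 1.37.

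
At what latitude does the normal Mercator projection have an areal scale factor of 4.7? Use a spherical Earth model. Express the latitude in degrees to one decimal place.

62.5°

Mercator areal scale is sec²φ.
sec²φ = 4.7  ⇒  cos²φ = 0.2128  ⇒  cos φ = 0.4613.
φ = arccos(0.4613) ≈ 62.5°.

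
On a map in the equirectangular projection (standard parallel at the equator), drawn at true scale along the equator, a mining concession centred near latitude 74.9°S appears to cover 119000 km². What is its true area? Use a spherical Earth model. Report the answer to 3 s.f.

For the equirectangular projection with φ₀ = 0 (plate carrée), h = 1 along meridians and k = sec φ along parallels.
Areal scale = h·k = 1 × sec φ; at 74.9°, h = 1.000, k = 3.839, so h·k = 3.839.
True area = apparent / (areal scale) = 119000 / 3.839 ≈ 31000 km².

31000 km²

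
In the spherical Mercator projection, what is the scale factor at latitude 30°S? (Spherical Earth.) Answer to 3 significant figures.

1.15

Mercator is conformal, so the point scale is isotropic: h = k = sec φ = 1/cos φ.
k = 1/cos 30° = 1/0.8660 = 1.155.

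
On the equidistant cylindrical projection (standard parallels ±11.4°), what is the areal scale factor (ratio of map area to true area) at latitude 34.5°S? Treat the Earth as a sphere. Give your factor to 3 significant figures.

1.19

In the equirectangular projection with standard parallel φ₀ = 11.4° (x = Rλ cos φ₀, y = Rφ), meridians are true-scale (h = 1) and the parallel scale is k = cos φ₀ / cos φ.
Areal scale = h·k = 1 × cos φ₀ / cos φ; at 34.5°, h = 1.000, k = 1.189, so h·k = 1.189.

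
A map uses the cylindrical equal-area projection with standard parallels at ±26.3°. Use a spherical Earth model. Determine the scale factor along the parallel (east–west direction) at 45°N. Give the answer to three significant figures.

Cylindrical equal-area (φ₀ = 26.3°): h = cos φ / cos 26.3° along meridians, k = cos 26.3° / cos φ along parallels; h·k = 1.
k = cos 26.3° / cos 45° = 0.8965/0.7071 = 1.268.

1.27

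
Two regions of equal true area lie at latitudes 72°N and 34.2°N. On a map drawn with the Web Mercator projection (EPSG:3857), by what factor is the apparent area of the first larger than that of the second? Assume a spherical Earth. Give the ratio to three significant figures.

Mercator areal scale is sec²φ.
At 72°: sec²(72°) = 1/0.3090² = 10.47.
At 34.2°: sec²(34.2°) = 1/0.8271² = 1.462.
Ratio = 10.47/1.462 = cos²(34.2°)/cos²(72°) ≈ 7.16.

7.16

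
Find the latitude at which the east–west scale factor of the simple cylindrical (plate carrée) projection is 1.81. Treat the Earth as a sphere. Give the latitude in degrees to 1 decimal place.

Plate carrée: h = 1, k = sec φ along parallels.
sec φ = 1.81  ⇒  cos φ = 0.5525  ⇒  φ ≈ 56.5°.

56.5°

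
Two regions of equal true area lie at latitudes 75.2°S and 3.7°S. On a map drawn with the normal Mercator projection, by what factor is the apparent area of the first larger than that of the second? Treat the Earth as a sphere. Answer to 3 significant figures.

15.3

Mercator areal scale is sec²φ.
At 75.2°: sec²(75.2°) = 1/0.2554² = 15.33.
At 3.7°: sec²(3.7°) = 1/0.9979² = 1.004.
Ratio = 15.33/1.004 = cos²(3.7°)/cos²(75.2°) ≈ 15.3.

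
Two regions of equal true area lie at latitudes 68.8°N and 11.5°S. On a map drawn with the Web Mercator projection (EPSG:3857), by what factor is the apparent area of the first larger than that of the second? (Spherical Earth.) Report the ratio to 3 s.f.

7.34

Mercator areal scale is sec²φ.
At 68.8°: sec²(68.8°) = 1/0.3616² = 7.647.
At 11.5°: sec²(11.5°) = 1/0.9799² = 1.041.
Ratio = 7.647/1.041 = cos²(11.5°)/cos²(68.8°) ≈ 7.34.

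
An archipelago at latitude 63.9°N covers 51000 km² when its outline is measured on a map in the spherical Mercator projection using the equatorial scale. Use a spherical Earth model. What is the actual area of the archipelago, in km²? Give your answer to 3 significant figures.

9870 km²

Mercator is conformal, so the point scale is isotropic: h = k = sec φ = 1/cos φ.
Areal scale = k² = sec²φ = 1/cos²(63.9°) = 1/0.4399² = 5.167.
True area = apparent / (areal scale) = 51000 / 5.167 ≈ 9870 km².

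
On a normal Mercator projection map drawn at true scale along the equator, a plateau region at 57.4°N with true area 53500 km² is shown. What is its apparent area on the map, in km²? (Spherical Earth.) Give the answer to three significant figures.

For Mercator, h = k = sec φ (a conformal cylindrical projection has a single point scale, 1/cos φ).
Areal scale = k² = sec²φ = 1/cos²(57.4°) = 1/0.5388² = 3.445.
Apparent area = 53500 × 3.445 ≈ 184000 km².

184000 km²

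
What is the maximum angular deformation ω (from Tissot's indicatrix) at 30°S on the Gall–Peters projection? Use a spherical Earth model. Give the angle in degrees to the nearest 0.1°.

The Gall–Peters projection is cylindrical equal-area with φ₀ = 45°. Cylindrical equal-area (φ₀ = 45°): h = cos φ / cos 45° along meridians, k = cos 45° / cos φ along parallels; h·k = 1.
At 30°: h = 1.225, k = 0.8165; principal scales a = 1.225, b = 0.8165.
sin(ω/2) = (a − b)/(a + b) = 0.4082/2.041 = 0.2000, so ω = 2 arcsin(0.2000) ≈ 23.1°.

23.1°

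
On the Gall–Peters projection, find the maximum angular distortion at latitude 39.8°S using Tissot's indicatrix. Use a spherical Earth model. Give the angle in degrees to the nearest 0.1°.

9.5°

Gall–Peters is a cylindrical equal-area projection with standard parallels at ±45°. For cylindrical equal-area with standard parallel φ₀, h = cos φ / cos φ₀ and k = cos φ₀ / cos φ, so h·k = 1.
At 39.8°: h = 1.087, k = 0.9204; principal scales a = 1.087, b = 0.9204.
sin(ω/2) = (a − b)/(a + b) = 0.1661/2.007 = 0.08279, so ω = 2 arcsin(0.08279) ≈ 9.5°.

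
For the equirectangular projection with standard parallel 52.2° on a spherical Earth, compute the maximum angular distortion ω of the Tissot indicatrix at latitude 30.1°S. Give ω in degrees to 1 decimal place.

With standard parallel φ₀ = 52.2°, the equirectangular projection gives x = Rλ cos φ₀, y = Rφ, so h = 1 and k = cos 52.2° / cos φ.
At 30.1°: h = 1.000, k = 0.7084; principal scales a = 1.000, b = 0.7084.
sin(ω/2) = (a − b)/(a + b) = 0.2916/1.708 = 0.1707, so ω = 2 arcsin(0.1707) ≈ 19.7°.

19.7°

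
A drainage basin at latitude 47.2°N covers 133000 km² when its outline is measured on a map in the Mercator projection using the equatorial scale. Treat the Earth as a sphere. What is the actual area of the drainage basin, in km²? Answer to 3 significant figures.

For Mercator, h = k = sec φ (a conformal cylindrical projection has a single point scale, 1/cos φ).
Areal scale = k² = sec²φ = 1/cos²(47.2°) = 1/0.6794² = 2.166.
True area = apparent / (areal scale) = 133000 / 2.166 ≈ 61400 km².

61400 km²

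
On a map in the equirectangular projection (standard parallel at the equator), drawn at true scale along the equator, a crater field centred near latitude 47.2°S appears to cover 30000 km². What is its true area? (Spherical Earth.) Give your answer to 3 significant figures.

20400 km²

In the plate carrée (x = Rλ, y = Rφ), meridians are true-scale (h = 1) and parallels are stretched by k = sec φ.
Areal scale = h·k = 1 × sec φ; at 47.2°, h = 1.000, k = 1.472, so h·k = 1.472.
True area = apparent / (areal scale) = 30000 / 1.472 ≈ 20400 km².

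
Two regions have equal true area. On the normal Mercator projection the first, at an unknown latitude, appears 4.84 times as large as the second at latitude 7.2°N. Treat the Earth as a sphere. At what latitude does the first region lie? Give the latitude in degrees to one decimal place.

For equal true areas on Mercator, apparent areas scale as sec²φ, so the ratio is cos²φ₂ / cos²φ₁.
cos²φ₂ / cos²φ₁ = 4.84  ⇒  cos φ₁ = cos 7.2° / √4.84 = 0.9921/2.200 = 0.4510.
φ₁ = arccos(0.4510) ≈ 63.2°.

63.2°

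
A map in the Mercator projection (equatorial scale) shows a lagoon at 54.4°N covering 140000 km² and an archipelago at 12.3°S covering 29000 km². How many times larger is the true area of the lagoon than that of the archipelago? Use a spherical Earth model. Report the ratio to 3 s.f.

Mercator's areal exaggeration is sec²φ; hence true area = (apparent area) · cos²φ.
True area of lagoon: 140000 × cos²(54.4°) = 140000 × 0.3389 = 47440 km².
True area of archipelago: 29000 × cos²(12.3°) = 29000 × 0.9546 = 27680 km².
Ratio = 47440 / 27680 ≈ 1.71.

1.71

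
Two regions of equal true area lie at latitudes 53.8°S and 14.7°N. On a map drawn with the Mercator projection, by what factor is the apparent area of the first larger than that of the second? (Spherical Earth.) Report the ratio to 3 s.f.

2.68

On Mercator, area is exaggerated by sec²φ = 1/cos²φ.
At 53.8°: sec²(53.8°) = 1/0.5906² = 2.867.
At 14.7°: sec²(14.7°) = 1/0.9673² = 1.069.
Ratio = 2.867/1.069 = cos²(14.7°)/cos²(53.8°) ≈ 2.68.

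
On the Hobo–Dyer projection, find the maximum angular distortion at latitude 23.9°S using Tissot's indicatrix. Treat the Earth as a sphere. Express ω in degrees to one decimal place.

The Hobo–Dyer projection is cylindrical equal-area with φ₀ = 37.5°. A cylindrical equal-area projection with standard parallel φ₀ has meridian scale h = cos φ / cos φ₀ and parallel scale k = cos φ₀ / cos φ (so areas are preserved, h·k = 1).
At 23.9°: h = 1.152, k = 0.8678; principal scales a = 1.152, b = 0.8678.
sin(ω/2) = (a − b)/(a + b) = 0.2846/2.020 = 0.1409, so ω = 2 arcsin(0.1409) ≈ 16.2°.

16.2°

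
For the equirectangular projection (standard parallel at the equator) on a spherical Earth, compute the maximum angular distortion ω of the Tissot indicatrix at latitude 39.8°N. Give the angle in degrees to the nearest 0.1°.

15.1°

Plate carrée maps x = Rλ, y = Rφ. The meridian scale is h = 1 and the parallel scale is k = 1/cos φ = sec φ.
At 39.8°: h = 1.000, k = 1.302; principal scales a = 1.302, b = 1.000.
sin(ω/2) = (a − b)/(a + b) = 0.3016/2.302 = 0.1310, so ω = 2 arcsin(0.1310) ≈ 15.1°.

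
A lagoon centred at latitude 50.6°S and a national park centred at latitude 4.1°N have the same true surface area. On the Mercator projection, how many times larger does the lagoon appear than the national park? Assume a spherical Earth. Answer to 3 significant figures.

2.47

Mercator is conformal with k = sec φ, so areal scale = k² = sec²φ.
At 50.6°: sec²(50.6°) = 1/0.6347² = 2.482.
At 4.1°: sec²(4.1°) = 1/0.9974² = 1.005.
Ratio = 2.482/1.005 = cos²(4.1°)/cos²(50.6°) ≈ 2.47.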